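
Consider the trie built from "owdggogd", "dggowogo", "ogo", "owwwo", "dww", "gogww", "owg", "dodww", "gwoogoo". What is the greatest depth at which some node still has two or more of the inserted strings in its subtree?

2

The deepest shared node is where two words last agree before diverging.
"owdggogd" and "owg" agree on "ow" (2 characters) before diverging; nothing deeper is shared.
Longest shared-prefix length: 2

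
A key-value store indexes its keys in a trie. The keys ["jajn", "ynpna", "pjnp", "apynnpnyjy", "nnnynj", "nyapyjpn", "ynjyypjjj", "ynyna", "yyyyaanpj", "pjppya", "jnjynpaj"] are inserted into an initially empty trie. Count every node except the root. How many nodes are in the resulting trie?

Trace insertions, counting only characters that open a new branch:
  "jajn" → 4 new (j, a, j, n)
  "ynpna" → 5 new (y, n, p, n, a)
  "pjnp" → 4 new (p, j, n, p)
  "apynnpnyjy" → 10 new (a, p, y, n, n, p, n, y, j, y)
  "nnnynj" → 6 new (n, n, n, y, n, j)
  "nyapyjpn" → prefix "n" already present; 7 new (y, a, p, y, j, p, n)
  "ynjyypjjj" → prefix "yn" already present; 7 new (j, y, y, p, j, j, j)
  "ynyna" → prefix "yn" already present; 3 new (y, n, a)
  "yyyyaanpj" → prefix "y" already present; 8 new (y, y, y, a, a, n, p, j)
  "pjppya" → prefix "pj" already present; 4 new (p, p, y, a)
  "jnjynpaj" → prefix "j" already present; 7 new (n, j, y, n, p, a, j)
Total nodes = 4 + 5 + 4 + 10 + 6 + 7 + 7 + 3 + 8 + 4 + 7 = 65

65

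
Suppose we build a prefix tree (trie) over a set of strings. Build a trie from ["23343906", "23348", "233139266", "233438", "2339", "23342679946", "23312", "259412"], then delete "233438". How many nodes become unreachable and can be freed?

1

Walk "233438" from the leaf back toward the root, removing each node that no remaining word uses.
The suffix "8" (1 node) is used only by "233438"; the node for "23343" still has the child "9", so pruning stops there.
Nodes removed: 1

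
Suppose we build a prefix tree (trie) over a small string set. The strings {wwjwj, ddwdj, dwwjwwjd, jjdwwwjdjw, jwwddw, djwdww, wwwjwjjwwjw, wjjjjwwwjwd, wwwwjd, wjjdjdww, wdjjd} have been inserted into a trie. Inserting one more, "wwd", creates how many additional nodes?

1

"ww" is already a path in the trie; the remaining "d" must be added.
So 3 − 2 = 1 new nodes.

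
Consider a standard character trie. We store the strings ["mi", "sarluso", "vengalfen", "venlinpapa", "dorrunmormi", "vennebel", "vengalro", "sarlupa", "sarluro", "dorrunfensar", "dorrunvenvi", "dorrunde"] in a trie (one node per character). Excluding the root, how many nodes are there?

60

Count nodes per top-level branch (shared prefixes stored once):
  'd'-branch (dorrunde, dorrunfensar, dorrunmormi, dorrunvenvi): 24 nodes
  'm'-branch (mi): 2 nodes
  's'-branch (sarlupa, sarluro, sarluso): 11 nodes
  'v'-branch (vengalfen, vengalro, venlinpapa, vennebel): 23 nodes
Sum: 60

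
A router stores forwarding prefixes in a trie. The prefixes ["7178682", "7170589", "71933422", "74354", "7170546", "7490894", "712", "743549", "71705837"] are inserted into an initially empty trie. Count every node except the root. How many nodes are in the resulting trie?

32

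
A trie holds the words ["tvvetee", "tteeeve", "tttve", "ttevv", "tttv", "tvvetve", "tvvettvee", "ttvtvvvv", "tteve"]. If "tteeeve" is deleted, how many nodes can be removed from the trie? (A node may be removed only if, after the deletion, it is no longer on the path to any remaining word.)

After clearing the end-marker at "tteeeve", prune upward until reaching a node still needed by another word.
The suffix "eeve" (4 nodes) is used only by "tteeeve"; the node for "tte" still has the child "v", so pruning stops there.
Nodes removed: 4

4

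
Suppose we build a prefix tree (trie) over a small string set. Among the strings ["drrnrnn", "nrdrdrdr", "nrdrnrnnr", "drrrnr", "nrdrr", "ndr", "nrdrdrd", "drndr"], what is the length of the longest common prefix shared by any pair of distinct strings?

The deepest shared node is where two words last agree before diverging.
e.g. "nrdrdrd" and "nrdrdrdr" share the prefix "nrdrdrd" of length 7; no pair shares a longer one.
Longest shared-prefix length: 7

7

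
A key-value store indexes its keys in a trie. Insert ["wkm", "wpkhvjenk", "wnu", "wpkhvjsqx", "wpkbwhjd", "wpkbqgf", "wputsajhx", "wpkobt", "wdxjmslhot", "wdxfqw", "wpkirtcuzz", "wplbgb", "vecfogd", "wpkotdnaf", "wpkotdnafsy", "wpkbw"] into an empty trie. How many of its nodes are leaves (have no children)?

14

Leaves are exactly the stored words that no other stored word extends.
Those words: "vecfogd", "wdxfqw", "wdxjmslhot", "wkm", "wnu", "wpkbqgf", "wpkbwhjd", "wpkhvjenk", "wpkhvjsqx", "wpkirtcuzz", "wpkobt", "wpkotdnafsy", "wplbgb", "wputsajhx"
Leaf count: 14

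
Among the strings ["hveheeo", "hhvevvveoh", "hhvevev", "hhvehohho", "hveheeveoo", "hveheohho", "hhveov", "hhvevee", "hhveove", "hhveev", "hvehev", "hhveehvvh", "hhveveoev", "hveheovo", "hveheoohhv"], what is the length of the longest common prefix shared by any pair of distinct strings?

Look for the deepest trie node that still has at least two words in its subtree.
e.g. "hhveov" and "hhveove" share the prefix "hhveov" of length 6; no pair shares a longer one.
Longest shared-prefix length: 6

6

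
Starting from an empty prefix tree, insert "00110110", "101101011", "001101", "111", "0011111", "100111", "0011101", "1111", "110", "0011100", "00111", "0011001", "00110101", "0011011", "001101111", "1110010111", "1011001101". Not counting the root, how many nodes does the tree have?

Count nodes per top-level branch (shared prefixes stored once):
  '0'-branch (0011001, 001101, 00110101, 0011011, 00110110, 001101111, 00111, 0011100, 0011101, 0011111): 20 nodes
  '1'-branch (100111, 1011001101, 101101011, 110, 111, 1110010111, 1111): 29 nodes
Sum: 49

49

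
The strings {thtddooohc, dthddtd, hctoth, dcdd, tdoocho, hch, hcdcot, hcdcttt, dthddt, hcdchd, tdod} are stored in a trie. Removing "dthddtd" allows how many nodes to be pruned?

1

A node on "dthddtd"'s path can go only if nothing else ends at it or branches off below it.
The suffix "d" (1 node) is used only by "dthddtd"; "dthddt" is itself a stored word, so pruning stops there.
Nodes removed: 1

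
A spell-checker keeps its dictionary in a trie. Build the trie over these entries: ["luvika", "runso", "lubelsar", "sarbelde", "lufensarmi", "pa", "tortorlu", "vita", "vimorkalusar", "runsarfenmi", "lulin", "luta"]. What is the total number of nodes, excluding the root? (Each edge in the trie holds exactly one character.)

69

Insert word by word; a character creates a node only if that edge doesn't already exist:
  "luvika" → 6 new (l, u, v, i, k, a)
  "runso" → 5 new (r, u, n, s, o)
  "lubelsar" → prefix "lu" already present; 6 new (b, e, l, s, a, r)
  "sarbelde" → 8 new (s, a, r, b, e, l, d, e)
  "lufensarmi" → prefix "lu" already present; 8 new (f, e, n, s, a, r, m, i)
  "pa" → 2 new (p, a)
  "tortorlu" → 8 new (t, o, r, t, o, r, l, u)
  "vita" → 4 new (v, i, t, a)
  "vimorkalusar" → prefix "vi" already present; 10 new (m, o, r, k, a, l, u, s, a, r)
  "runsarfenmi" → prefix "runs" already present; 7 new (a, r, f, e, n, m, i)
  "lulin" → prefix "lu" already present; 3 new (l, i, n)
  "luta" → prefix "lu" already present; 2 new (t, a)
Total nodes = 6 + 5 + 6 + 8 + 8 + 2 + 8 + 4 + 10 + 7 + 3 + 2 = 69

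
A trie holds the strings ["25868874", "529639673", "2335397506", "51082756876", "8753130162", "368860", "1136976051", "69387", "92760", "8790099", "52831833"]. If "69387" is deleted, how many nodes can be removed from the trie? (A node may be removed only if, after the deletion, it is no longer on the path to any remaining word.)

5

A node on "69387"'s path can go only if nothing else ends at it or branches off below it.
No other word shares any prefix with "69387", so all 5 of its nodes go.
Nodes removed: 5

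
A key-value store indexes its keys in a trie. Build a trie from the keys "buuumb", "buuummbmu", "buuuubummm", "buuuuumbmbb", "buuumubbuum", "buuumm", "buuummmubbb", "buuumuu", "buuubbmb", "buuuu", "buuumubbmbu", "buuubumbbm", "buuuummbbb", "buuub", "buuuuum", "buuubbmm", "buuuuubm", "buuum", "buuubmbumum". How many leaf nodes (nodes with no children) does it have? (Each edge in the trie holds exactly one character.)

14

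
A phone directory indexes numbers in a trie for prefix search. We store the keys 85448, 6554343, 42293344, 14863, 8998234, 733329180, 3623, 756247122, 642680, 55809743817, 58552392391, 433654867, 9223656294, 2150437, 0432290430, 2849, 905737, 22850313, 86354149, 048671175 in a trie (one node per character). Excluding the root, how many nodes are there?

Insert word by word; a character creates a node only if that edge doesn't already exist:
  "85448" → 5 new (8, 5, 4, 4, 8)
  "6554343" → 7 new (6, 5, 5, 4, 3, 4, 3)
  "42293344" → 8 new (4, 2, 2, 9, 3, 3, 4, 4)
  "14863" → 5 new (1, 4, 8, 6, 3)
  "8998234" → prefix "8" already present; 6 new (9, 9, 8, 2, 3, 4)
  "733329180" → 9 new (7, 3, 3, 3, 2, 9, 1, 8, 0)
  "3623" → 4 new (3, 6, 2, 3)
  "756247122" → prefix "7" already present; 8 new (5, 6, 2, 4, 7, 1, 2, 2)
  "642680" → prefix "6" already present; 5 new (4, 2, 6, 8, 0)
  "55809743817" → 11 new (5, 5, 8, 0, 9, 7, 4, 3, 8, 1, 7)
  "58552392391" → prefix "5" already present; 10 new (8, 5, 5, 2, 3, 9, 2, 3, 9, 1)
  "433654867" → prefix "4" already present; 8 new (3, 3, 6, 5, 4, 8, 6, 7)
  "9223656294" → 10 new (9, 2, 2, 3, 6, 5, 6, 2, 9, 4)
  "2150437" → 7 new (2, 1, 5, 0, 4, 3, 7)
  "0432290430" → 10 new (0, 4, 3, 2, 2, 9, 0, 4, 3, 0)
  "2849" → prefix "2" already present; 3 new (8, 4, 9)
  "905737" → prefix "9" already present; 5 new (0, 5, 7, 3, 7)
  "22850313" → prefix "2" already present; 7 new (2, 8, 5, 0, 3, 1, 3)
  "86354149" → prefix "8" already present; 7 new (6, 3, 5, 4, 1, 4, 9)
  "048671175" → prefix "04" already present; 7 new (8, 6, 7, 1, 1, 7, 5)
Total nodes = 5 + 7 + 8 + 5 + 6 + 9 + 4 + 8 + 5 + 11 + 10 + 8 + 10 + 7 + 10 + 3 + 5 + 7 + 7 + 7 = 142

142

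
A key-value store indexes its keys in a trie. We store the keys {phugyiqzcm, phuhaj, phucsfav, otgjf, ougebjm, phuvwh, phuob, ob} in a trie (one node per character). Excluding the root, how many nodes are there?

35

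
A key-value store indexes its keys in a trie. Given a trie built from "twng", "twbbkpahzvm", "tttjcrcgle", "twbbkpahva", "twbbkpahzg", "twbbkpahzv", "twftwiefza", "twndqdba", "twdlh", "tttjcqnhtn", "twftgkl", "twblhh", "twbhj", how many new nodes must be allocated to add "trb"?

2

"t" is already a path in the trie; the remaining "rb" must be added.
So 3 − 1 = 2 new nodes.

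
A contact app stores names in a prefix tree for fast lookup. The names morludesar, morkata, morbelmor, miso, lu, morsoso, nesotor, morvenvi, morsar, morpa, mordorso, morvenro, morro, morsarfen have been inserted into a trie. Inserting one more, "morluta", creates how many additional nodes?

"morlu" is already a path in the trie; the remaining "ta" must be added.
So 7 − 5 = 2 new nodes.

2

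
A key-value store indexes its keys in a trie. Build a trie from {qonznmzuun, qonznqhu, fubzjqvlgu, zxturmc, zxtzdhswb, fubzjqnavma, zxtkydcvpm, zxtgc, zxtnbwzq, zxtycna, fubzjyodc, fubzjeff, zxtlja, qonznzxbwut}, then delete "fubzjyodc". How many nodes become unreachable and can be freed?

4

A node on "fubzjyodc"'s path can go only if nothing else ends at it or branches off below it.
The suffix "yodc" (4 nodes) is used only by "fubzjyodc"; the node for "fubzj" still has the child "q", so pruning stops there.
Nodes removed: 4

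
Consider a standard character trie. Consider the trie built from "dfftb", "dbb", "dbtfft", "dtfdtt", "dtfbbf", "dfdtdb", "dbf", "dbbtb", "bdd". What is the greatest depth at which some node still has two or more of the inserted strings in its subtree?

Equivalently: take the maximum, over all pairs, of their longest common prefix length.
e.g. "dbb" and "dbbtb" share the prefix "dbb" of length 3; no pair shares a longer one.
Longest shared-prefix length: 3

3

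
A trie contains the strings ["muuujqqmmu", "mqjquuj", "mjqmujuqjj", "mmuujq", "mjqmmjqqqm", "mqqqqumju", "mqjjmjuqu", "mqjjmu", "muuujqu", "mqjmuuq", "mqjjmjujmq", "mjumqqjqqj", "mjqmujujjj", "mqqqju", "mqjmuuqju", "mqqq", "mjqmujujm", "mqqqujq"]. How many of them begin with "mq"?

10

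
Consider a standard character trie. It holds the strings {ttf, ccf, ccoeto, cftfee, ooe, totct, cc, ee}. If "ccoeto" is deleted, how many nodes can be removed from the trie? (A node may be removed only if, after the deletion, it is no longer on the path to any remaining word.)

Walk "ccoeto" from the leaf back toward the root, removing each node that no remaining word uses.
The suffix "oeto" (4 nodes) is used only by "ccoeto"; the node for "cc" still has the child "f", so pruning stops there.
Nodes removed: 4

4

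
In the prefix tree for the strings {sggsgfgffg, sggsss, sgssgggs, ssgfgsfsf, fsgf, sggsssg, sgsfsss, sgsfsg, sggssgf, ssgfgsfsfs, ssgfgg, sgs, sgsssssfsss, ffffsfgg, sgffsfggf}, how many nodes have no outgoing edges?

12

A leaf is a node with no children — equivalently, the end of a word that is not a proper prefix of any other stored word.
Those words: "ffffsfgg", "fsgf", "sgffsfggf", "sggsgfgffg", "sggssgf", "sggsssg", "sgsfsg", "sgsfsss", "sgssgggs", "sgsssssfsss", "ssgfgg", "ssgfgsfsfs"
Leaf count: 12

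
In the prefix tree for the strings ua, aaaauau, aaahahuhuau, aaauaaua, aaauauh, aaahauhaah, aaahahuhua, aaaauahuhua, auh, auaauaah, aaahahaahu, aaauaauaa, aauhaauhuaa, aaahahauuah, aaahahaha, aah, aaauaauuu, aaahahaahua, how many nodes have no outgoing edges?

A leaf is a node with no children — equivalently, the end of a word that is not a proper prefix of any other stored word.
Those words: "aaaauahuhua", "aaaauau", "aaahahaahua", "aaahahaha", "aaahahauuah", "aaahahuhuau", "aaahauhaah", "aaauaauaa", "aaauaauuu", "aaauauh", "aah", "aauhaauhuaa", "auaauaah", "auh", "ua"
Leaf count: 15

15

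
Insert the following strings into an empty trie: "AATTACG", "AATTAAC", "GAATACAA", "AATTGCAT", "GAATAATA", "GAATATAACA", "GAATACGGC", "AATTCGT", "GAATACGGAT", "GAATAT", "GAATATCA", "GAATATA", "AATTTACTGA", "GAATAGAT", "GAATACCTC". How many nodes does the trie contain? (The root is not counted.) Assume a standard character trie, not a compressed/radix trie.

51

Trace insertions, counting only characters that open a new branch:
  "AATTACG" → 7 new (A, A, T, T, A, C, G)
  "AATTAAC" → prefix "AATTA" already present; 2 new (A, C)
  "GAATACAA" → 8 new (G, A, A, T, A, C, A, A)
  "AATTGCAT" → prefix "AATT" already present; 4 new (G, C, A, T)
  "GAATAATA" → prefix "GAATA" already present; 3 new (A, T, A)
  "GAATATAACA" → prefix "GAATA" already present; 5 new (T, A, A, C, A)
  "GAATACGGC" → prefix "GAATAC" already present; 3 new (G, G, C)
  "AATTCGT" → prefix "AATT" already present; 3 new (C, G, T)
  "GAATACGGAT" → prefix "GAATACGG" already present; 2 new (A, T)
  "GAATAT" → prefix "GAATAT" already present; 0 new (none)
  "GAATATCA" → prefix "GAATAT" already present; 2 new (C, A)
  "GAATATA" → prefix "GAATATA" already present; 0 new (none)
  "AATTTACTGA" → prefix "AATT" already present; 6 new (T, A, C, T, G, A)
  "GAATAGAT" → prefix "GAATA" already present; 3 new (G, A, T)
  "GAATACCTC" → prefix "GAATAC" already present; 3 new (C, T, C)
Total nodes = 7 + 2 + 8 + 4 + 3 + 5 + 3 + 3 + 2 + 0 + 2 + 0 + 6 + 3 + 3 = 51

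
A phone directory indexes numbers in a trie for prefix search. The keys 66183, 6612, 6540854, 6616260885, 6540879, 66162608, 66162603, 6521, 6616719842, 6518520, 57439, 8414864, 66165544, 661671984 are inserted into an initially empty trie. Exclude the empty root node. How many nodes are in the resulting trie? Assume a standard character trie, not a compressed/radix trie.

For each word, the new-node count is its length minus the longest prefix already in the trie:
  "66183" → 5 new (6, 6, 1, 8, 3)
  "6612" → prefix "661" already present; 1 new (2)
  "6540854" → prefix "6" already present; 6 new (5, 4, 0, 8, 5, 4)
  "6616260885" → prefix "661" already present; 7 new (6, 2, 6, 0, 8, 8, 5)
  "6540879" → prefix "65408" already present; 2 new (7, 9)
  "66162608" → prefix "66162608" already present; 0 new (none)
  "66162603" → prefix "6616260" already present; 1 new (3)
  "6521" → prefix "65" already present; 2 new (2, 1)
  "6616719842" → prefix "6616" already present; 6 new (7, 1, 9, 8, 4, 2)
  "6518520" → prefix "65" already present; 5 new (1, 8, 5, 2, 0)
  "57439" → 5 new (5, 7, 4, 3, 9)
  "8414864" → 7 new (8, 4, 1, 4, 8, 6, 4)
  "66165544" → prefix "6616" already present; 4 new (5, 5, 4, 4)
  "661671984" → prefix "661671984" already present; 0 new (none)
Total nodes = 5 + 1 + 6 + 7 + 2 + 0 + 1 + 2 + 6 + 5 + 5 + 7 + 4 + 0 = 51

51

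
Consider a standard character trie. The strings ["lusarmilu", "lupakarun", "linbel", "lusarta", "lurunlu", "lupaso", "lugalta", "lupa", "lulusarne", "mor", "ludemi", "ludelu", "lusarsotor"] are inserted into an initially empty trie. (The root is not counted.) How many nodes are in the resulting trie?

Trace insertions, counting only characters that open a new branch:
  "lusarmilu" → 9 new (l, u, s, a, r, m, i, l, u)
  "lupakarun" → prefix "lu" already present; 7 new (p, a, k, a, r, u, n)
  "linbel" → prefix "l" already present; 5 new (i, n, b, e, l)
  "lusarta" → prefix "lusar" already present; 2 new (t, a)
  "lurunlu" → prefix "lu" already present; 5 new (r, u, n, l, u)
  "lupaso" → prefix "lupa" already present; 2 new (s, o)
  "lugalta" → prefix "lu" already present; 5 new (g, a, l, t, a)
  "lupa" → prefix "lupa" already present; 0 new (none)
  "lulusarne" → prefix "lu" already present; 7 new (l, u, s, a, r, n, e)
  "mor" → 3 new (m, o, r)
  "ludemi" → prefix "lu" already present; 4 new (d, e, m, i)
  "ludelu" → prefix "lude" already present; 2 new (l, u)
  "lusarsotor" → prefix "lusar" already present; 5 new (s, o, t, o, r)
Total nodes = 9 + 7 + 5 + 2 + 5 + 2 + 5 + 0 + 7 + 3 + 4 + 2 + 5 = 56

56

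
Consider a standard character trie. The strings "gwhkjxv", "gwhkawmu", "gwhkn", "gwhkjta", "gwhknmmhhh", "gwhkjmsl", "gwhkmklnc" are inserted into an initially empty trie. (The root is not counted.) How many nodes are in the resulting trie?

27

Count nodes per top-level branch (shared prefixes stored once):
  'g'-branch (gwhkawmu, gwhkjmsl, gwhkjta, gwhkjxv, gwhkmklnc, gwhkn, gwhknmmhhh): 27 nodes
Sum: 27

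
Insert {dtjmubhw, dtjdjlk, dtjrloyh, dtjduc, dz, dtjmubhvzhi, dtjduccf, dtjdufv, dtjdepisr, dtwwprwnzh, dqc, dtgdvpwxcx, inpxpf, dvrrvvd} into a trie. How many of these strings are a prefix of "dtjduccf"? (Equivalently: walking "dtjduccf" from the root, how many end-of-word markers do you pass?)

Check each prefix of "dtjduccf" against the stored set — each match is an end-marker on the path.
Prefixes of the query that are stored words: "dtjduc", "dtjduccf"
Count: 2

2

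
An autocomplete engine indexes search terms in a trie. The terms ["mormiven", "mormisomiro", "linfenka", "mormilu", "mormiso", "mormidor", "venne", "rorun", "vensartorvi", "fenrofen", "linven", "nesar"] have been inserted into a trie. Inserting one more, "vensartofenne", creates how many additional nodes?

5

"vensarto" is already a path in the trie; the remaining "fenne" must be added.
So 13 − 8 = 5 new nodes.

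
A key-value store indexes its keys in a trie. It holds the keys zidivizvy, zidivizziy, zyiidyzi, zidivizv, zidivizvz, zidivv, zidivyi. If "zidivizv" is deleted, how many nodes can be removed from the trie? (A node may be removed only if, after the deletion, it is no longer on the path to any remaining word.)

A node on "zidivizv"'s path can go only if nothing else ends at it or branches off below it.
Every node on "zidivizv" is still needed (e.g. by "zidivizvy"), so nothing is freed.
Nodes removed: 0

0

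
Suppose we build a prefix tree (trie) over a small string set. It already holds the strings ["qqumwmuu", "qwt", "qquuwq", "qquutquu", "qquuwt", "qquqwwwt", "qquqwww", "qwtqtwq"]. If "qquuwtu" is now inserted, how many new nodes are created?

1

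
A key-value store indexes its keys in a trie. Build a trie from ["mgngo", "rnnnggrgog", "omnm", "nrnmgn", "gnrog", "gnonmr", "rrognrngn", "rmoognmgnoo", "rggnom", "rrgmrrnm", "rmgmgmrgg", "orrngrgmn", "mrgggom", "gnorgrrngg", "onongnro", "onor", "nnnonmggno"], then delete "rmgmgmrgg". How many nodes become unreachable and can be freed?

A node on "rmgmgmrgg"'s path can go only if nothing else ends at it or branches off below it.
The suffix "gmgmrgg" (7 nodes) is used only by "rmgmgmrgg"; the node for "rm" still has the child "o", so pruning stops there.
Nodes removed: 7

7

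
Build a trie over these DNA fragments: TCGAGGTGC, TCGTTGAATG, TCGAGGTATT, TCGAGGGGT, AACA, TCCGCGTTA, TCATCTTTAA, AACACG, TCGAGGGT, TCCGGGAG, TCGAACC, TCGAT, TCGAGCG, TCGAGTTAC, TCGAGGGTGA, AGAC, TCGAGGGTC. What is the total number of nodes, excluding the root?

64

For each word, the new-node count is its length minus the longest prefix already in the trie:
  "TCGAGGTGC" → 9 new (T, C, G, A, G, G, T, G, C)
  "TCGTTGAATG" → prefix "TCG" already present; 7 new (T, T, G, A, A, T, G)
  "TCGAGGTATT" → prefix "TCGAGGT" already present; 3 new (A, T, T)
  "TCGAGGGGT" → prefix "TCGAGG" already present; 3 new (G, G, T)
  "AACA" → 4 new (A, A, C, A)
  "TCCGCGTTA" → prefix "TC" already present; 7 new (C, G, C, G, T, T, A)
  "TCATCTTTAA" → prefix "TC" already present; 8 new (A, T, C, T, T, T, A, A)
  "AACACG" → prefix "AACA" already present; 2 new (C, G)
  "TCGAGGGT" → prefix "TCGAGGG" already present; 1 new (T)
  "TCCGGGAG" → prefix "TCCG" already present; 4 new (G, G, A, G)
  "TCGAACC" → prefix "TCGA" already present; 3 new (A, C, C)
  "TCGAT" → prefix "TCGA" already present; 1 new (T)
  "TCGAGCG" → prefix "TCGAG" already present; 2 new (C, G)
  "TCGAGTTAC" → prefix "TCGAG" already present; 4 new (T, T, A, C)
  "TCGAGGGTGA" → prefix "TCGAGGGT" already present; 2 new (G, A)
  "AGAC" → prefix "A" already present; 3 new (G, A, C)
  "TCGAGGGTC" → prefix "TCGAGGGT" already present; 1 new (C)
Total nodes = 9 + 7 + 3 + 3 + 4 + 7 + 8 + 2 + 1 + 4 + 3 + 1 + 2 + 4 + 2 + 3 + 1 = 64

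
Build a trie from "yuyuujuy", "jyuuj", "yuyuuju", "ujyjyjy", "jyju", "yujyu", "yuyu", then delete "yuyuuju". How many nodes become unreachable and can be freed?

0

Walk "yuyuuju" from the leaf back toward the root, removing each node that no remaining word uses.
Every node on "yuyuuju" is still needed (e.g. by "yuyuujuy"), so nothing is freed.
Nodes removed: 0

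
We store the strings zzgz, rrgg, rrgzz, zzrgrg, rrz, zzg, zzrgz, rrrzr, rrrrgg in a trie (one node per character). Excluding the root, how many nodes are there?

22

Trace insertions, counting only characters that open a new branch:
  "zzgz" → 4 new (z, z, g, z)
  "rrgg" → 4 new (r, r, g, g)
  "rrgzz" → prefix "rrg" already present; 2 new (z, z)
  "zzrgrg" → prefix "zz" already present; 4 new (r, g, r, g)
  "rrz" → prefix "rr" already present; 1 new (z)
  "zzg" → prefix "zzg" already present; 0 new (none)
  "zzrgz" → prefix "zzrg" already present; 1 new (z)
  "rrrzr" → prefix "rr" already present; 3 new (r, z, r)
  "rrrrgg" → prefix "rrr" already present; 3 new (r, g, g)
Total nodes = 4 + 4 + 2 + 4 + 1 + 0 + 1 + 3 + 3 = 22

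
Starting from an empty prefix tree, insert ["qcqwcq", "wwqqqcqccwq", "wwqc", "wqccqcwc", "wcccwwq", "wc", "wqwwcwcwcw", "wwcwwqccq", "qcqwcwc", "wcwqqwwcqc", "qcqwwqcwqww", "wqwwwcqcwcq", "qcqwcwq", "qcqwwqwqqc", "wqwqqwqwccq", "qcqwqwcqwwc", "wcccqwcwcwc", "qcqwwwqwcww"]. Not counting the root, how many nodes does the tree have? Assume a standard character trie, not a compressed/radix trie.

103

Insert word by word; a character creates a node only if that edge doesn't already exist:
  "qcqwcq" → 6 new (q, c, q, w, c, q)
  "wwqqqcqccwq" → 11 new (w, w, q, q, q, c, q, c, c, w, q)
  "wwqc" → prefix "wwq" already present; 1 new (c)
  "wqccqcwc" → prefix "w" already present; 7 new (q, c, c, q, c, w, c)
  "wcccwwq" → prefix "w" already present; 6 new (c, c, c, w, w, q)
  "wc" → prefix "wc" already present; 0 new (none)
  "wqwwcwcwcw" → prefix "wq" already present; 8 new (w, w, c, w, c, w, c, w)
  "wwcwwqccq" → prefix "ww" already present; 7 new (c, w, w, q, c, c, q)
  "qcqwcwc" → prefix "qcqwc" already present; 2 new (w, c)
  "wcwqqwwcqc" → prefix "wc" already present; 8 new (w, q, q, w, w, c, q, c)
  "qcqwwqcwqww" → prefix "qcqw" already present; 7 new (w, q, c, w, q, w, w)
  "wqwwwcqcwcq" → prefix "wqww" already present; 7 new (w, c, q, c, w, c, q)
  "qcqwcwq" → prefix "qcqwcw" already present; 1 new (q)
  "qcqwwqwqqc" → prefix "qcqwwq" already present; 4 new (w, q, q, c)
  "wqwqqwqwccq" → prefix "wqw" already present; 8 new (q, q, w, q, w, c, c, q)
  "qcqwqwcqwwc" → prefix "qcqw" already present; 7 new (q, w, c, q, w, w, c)
  "wcccqwcwcwc" → prefix "wccc" already present; 7 new (q, w, c, w, c, w, c)
  "qcqwwwqwcww" → prefix "qcqww" already present; 6 new (w, q, w, c, w, w)
Total nodes = 6 + 11 + 1 + 7 + 6 + 0 + 8 + 7 + 2 + 8 + 7 + 7 + 1 + 4 + 8 + 7 + 7 + 6 = 103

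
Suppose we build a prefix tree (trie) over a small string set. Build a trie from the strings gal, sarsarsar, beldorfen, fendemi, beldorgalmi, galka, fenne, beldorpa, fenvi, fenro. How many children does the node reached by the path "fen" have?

The children of the "fen" node are the distinct next characters among strings starting with "fen".
Characters that immediately follow "fen" among the stored strings: {d, n, r, v}.
That node has 4 child edges.

4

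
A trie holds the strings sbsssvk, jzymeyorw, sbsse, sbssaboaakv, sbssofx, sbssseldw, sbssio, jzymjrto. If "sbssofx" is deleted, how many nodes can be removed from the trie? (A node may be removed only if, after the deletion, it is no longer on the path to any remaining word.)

Walk "sbssofx" from the leaf back toward the root, removing each node that no remaining word uses.
The suffix "ofx" (3 nodes) is used only by "sbssofx"; the node for "sbss" still has the child "s", so pruning stops there.
Nodes removed: 3

3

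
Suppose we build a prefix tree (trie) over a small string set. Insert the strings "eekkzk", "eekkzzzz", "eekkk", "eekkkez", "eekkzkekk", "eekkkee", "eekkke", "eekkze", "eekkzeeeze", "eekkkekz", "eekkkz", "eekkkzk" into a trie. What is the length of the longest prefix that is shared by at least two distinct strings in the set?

6

The deepest shared node is where two words last agree before diverging.
e.g. "eekkke" and "eekkkee" share the prefix "eekkke" of length 6; no pair shares a longer one.
Longest shared-prefix length: 6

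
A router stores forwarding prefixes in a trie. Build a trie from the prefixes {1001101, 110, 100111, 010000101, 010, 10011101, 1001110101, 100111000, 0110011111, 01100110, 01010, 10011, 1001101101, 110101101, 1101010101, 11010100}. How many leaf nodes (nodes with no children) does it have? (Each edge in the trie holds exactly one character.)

A leaf is a node with no children — equivalently, the end of a word that is not a proper prefix of any other stored word.
Those words: "010000101", "01010", "01100110", "0110011111", "1001101101", "100111000", "1001110101", "11010100", "1101010101", "110101101"
Leaf count: 10

10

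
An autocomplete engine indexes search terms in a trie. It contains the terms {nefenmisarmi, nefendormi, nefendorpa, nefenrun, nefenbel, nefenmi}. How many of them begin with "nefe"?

Traverse to the node for "nefe", then collect every word in that subtree.
Matches: "nefenbel", "nefendormi", "nefendorpa", "nefenmi", "nefenmisarmi", "nefenrun"
Count: 6

6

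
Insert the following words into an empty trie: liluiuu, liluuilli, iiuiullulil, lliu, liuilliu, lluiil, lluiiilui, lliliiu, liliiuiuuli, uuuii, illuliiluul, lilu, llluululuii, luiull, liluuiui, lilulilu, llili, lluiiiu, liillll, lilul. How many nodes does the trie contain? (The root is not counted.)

93

Count nodes per top-level branch (shared prefixes stored once):
  'i'-branch (iiuiullulil, illuliiluul): 21 nodes
  'l'-branch (liillll, liliiuiuuli, lilu, liluiuu, lilul, lilulilu, liluuilli, liluuiui, liuilliu, llili, lliliiu, lliu, llluululuii, lluiiilui, lluiiiu, lluiil, luiull): 67 nodes
  'u'-branch (uuuii): 5 nodes
Sum: 93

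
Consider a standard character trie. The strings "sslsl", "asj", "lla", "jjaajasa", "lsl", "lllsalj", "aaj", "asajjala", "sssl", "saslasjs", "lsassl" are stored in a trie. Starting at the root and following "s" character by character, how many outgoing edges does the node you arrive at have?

2

Walk "s" from the root, arriving at one node.
Distinct next characters after "s": a, s.
That node has 2 child edges.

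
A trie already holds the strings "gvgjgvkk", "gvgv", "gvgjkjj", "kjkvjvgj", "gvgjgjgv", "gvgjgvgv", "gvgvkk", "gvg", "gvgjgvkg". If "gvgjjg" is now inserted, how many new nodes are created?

Walking "gvgjjg" from the root, the first 4 characters ("gvgj") follow existing edges; "j" is the first miss.
So 6 − 4 = 2 new nodes.

2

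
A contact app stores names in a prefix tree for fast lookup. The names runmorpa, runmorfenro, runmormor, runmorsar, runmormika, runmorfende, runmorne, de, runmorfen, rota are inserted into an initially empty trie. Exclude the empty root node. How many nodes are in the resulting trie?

31

Trace insertions, counting only characters that open a new branch:
  "runmorpa" → 8 new (r, u, n, m, o, r, p, a)
  "runmorfenro" → prefix "runmor" already present; 5 new (f, e, n, r, o)
  "runmormor" → prefix "runmor" already present; 3 new (m, o, r)
  "runmorsar" → prefix "runmor" already present; 3 new (s, a, r)
  "runmormika" → prefix "runmorm" already present; 3 new (i, k, a)
  "runmorfende" → prefix "runmorfen" already present; 2 new (d, e)
  "runmorne" → prefix "runmor" already present; 2 new (n, e)
  "de" → 2 new (d, e)
  "runmorfen" → prefix "runmorfen" already present; 0 new (none)
  "rota" → prefix "r" already present; 3 new (o, t, a)
Total nodes = 8 + 5 + 3 + 3 + 3 + 2 + 2 + 2 + 0 + 3 = 31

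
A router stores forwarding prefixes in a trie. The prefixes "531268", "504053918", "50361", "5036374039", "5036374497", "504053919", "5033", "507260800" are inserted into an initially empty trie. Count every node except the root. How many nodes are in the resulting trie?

35

For each word, the new-node count is its length minus the longest prefix already in the trie:
  "531268" → 6 new (5, 3, 1, 2, 6, 8)
  "504053918" → prefix "5" already present; 8 new (0, 4, 0, 5, 3, 9, 1, 8)
  "50361" → prefix "50" already present; 3 new (3, 6, 1)
  "5036374039" → prefix "5036" already present; 6 new (3, 7, 4, 0, 3, 9)
  "5036374497" → prefix "5036374" already present; 3 new (4, 9, 7)
  "504053919" → prefix "50405391" already present; 1 new (9)
  "5033" → prefix "503" already present; 1 new (3)
  "507260800" → prefix "50" already present; 7 new (7, 2, 6, 0, 8, 0, 0)
Total nodes = 6 + 8 + 3 + 6 + 3 + 1 + 1 + 7 = 35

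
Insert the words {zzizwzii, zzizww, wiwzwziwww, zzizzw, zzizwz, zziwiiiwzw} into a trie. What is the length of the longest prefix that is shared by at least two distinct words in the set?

6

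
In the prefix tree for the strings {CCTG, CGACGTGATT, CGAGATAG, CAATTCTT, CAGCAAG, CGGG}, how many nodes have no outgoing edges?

A leaf is a node with no children — equivalently, the end of a word that is not a proper prefix of any other stored word.
Those words: "CAATTCTT", "CAGCAAG", "CCTG", "CGACGTGATT", "CGAGATAG", "CGGG"
Leaf count: 6

6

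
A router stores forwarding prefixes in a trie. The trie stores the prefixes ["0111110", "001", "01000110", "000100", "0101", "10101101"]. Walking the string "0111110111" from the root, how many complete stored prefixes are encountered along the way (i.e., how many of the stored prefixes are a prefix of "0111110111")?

Check each prefix of "0111110111" against the stored set — each match is an end-marker on the path.
Prefixes of the query that are stored words: "0111110"
Count: 1

1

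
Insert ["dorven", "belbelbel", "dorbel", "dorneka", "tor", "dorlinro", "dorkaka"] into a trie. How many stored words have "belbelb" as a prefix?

Walk to "belbelb"; the words in its subtree are exactly those with that prefix.
Words under "belbelb": belbelbel
Count: 1

1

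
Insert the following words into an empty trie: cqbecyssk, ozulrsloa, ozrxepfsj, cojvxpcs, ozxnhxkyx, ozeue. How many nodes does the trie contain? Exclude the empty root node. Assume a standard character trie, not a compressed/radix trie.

42

For each word, the new-node count is its length minus the longest prefix already in the trie:
  "cqbecyssk" → 9 new (c, q, b, e, c, y, s, s, k)
  "ozulrsloa" → 9 new (o, z, u, l, r, s, l, o, a)
  "ozrxepfsj" → prefix "oz" already present; 7 new (r, x, e, p, f, s, j)
  "cojvxpcs" → prefix "c" already present; 7 new (o, j, v, x, p, c, s)
  "ozxnhxkyx" → prefix "oz" already present; 7 new (x, n, h, x, k, y, x)
  "ozeue" → prefix "oz" already present; 3 new (e, u, e)
Total nodes = 9 + 9 + 7 + 7 + 7 + 3 = 42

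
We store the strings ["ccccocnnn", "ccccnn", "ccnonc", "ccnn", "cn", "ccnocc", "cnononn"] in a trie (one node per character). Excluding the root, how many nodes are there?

24

Trace insertions, counting only characters that open a new branch:
  "ccccocnnn" → 9 new (c, c, c, c, o, c, n, n, n)
  "ccccnn" → prefix "cccc" already present; 2 new (n, n)
  "ccnonc" → prefix "cc" already present; 4 new (n, o, n, c)
  "ccnn" → prefix "ccn" already present; 1 new (n)
  "cn" → prefix "c" already present; 1 new (n)
  "ccnocc" → prefix "ccno" already present; 2 new (c, c)
  "cnononn" → prefix "cn" already present; 5 new (o, n, o, n, n)
Total nodes = 9 + 2 + 4 + 1 + 1 + 2 + 5 = 24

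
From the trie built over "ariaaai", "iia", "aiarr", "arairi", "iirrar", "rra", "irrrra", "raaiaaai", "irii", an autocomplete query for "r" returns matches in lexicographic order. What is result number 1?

raaiaaai

Filter for "r…" and sort: "raaiaaai", "rra"
Position 1: raaiaaai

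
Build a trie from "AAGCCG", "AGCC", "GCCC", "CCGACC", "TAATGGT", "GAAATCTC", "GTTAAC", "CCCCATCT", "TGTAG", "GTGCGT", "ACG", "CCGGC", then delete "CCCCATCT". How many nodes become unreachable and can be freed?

6

A node on "CCCCATCT"'s path can go only if nothing else ends at it or branches off below it.
The suffix "CCATCT" (6 nodes) is used only by "CCCCATCT"; the node for "CC" still has the child "G", so pruning stops there.
Nodes removed: 6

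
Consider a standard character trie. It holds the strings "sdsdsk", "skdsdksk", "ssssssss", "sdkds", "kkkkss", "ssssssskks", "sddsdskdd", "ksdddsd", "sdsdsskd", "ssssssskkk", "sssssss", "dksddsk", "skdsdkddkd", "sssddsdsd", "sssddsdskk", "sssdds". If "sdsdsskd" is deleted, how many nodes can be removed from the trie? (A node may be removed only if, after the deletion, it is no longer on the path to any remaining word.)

Walk "sdsdsskd" from the leaf back toward the root, removing each node that no remaining word uses.
The suffix "skd" (3 nodes) is used only by "sdsdsskd"; the node for "sdsds" still has the child "k", so pruning stops there.
Nodes removed: 3

3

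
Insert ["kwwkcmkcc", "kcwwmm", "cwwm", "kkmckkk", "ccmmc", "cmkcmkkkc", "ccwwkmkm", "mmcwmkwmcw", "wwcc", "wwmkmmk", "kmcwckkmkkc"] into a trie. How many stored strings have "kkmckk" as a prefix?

Traverse to the node for "kkmckk", then collect every word in that subtree.
Words under "kkmckk": kkmckkk
Count: 1

1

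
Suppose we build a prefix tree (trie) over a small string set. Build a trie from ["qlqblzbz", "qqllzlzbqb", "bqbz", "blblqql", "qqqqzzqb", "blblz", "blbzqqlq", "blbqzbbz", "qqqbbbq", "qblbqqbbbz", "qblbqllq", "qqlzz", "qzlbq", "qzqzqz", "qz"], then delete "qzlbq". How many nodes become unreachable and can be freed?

Walk "qzlbq" from the leaf back toward the root, removing each node that no remaining word uses.
The suffix "lbq" (3 nodes) is used only by "qzlbq"; the node for "qz" still has the child "q", so pruning stops there.
Nodes removed: 3

3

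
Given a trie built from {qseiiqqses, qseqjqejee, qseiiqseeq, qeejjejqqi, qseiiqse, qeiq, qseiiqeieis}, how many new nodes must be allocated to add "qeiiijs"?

The longest prefix of "qeiiijs" already in the trie is "qei" (length 3).
Each of the 4 remaining characters creates one node.

4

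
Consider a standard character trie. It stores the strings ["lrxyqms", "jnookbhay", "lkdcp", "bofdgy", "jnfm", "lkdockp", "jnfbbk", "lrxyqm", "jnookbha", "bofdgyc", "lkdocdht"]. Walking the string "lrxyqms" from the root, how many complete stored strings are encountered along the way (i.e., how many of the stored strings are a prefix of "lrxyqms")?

Walk "lrxyqms" from the root; an end-of-word marker is hit whenever a stored word is a prefix of "lrxyqms".
Prefixes of the query that are stored words: "lrxyqm", "lrxyqms"
Count: 2

2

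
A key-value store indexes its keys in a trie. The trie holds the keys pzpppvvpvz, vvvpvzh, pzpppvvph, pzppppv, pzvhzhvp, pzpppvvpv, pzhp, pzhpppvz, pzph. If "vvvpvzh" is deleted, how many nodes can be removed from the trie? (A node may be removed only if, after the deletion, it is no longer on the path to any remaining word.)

After clearing the end-marker at "vvvpvzh", prune upward until reaching a node still needed by another word.
No other word shares any prefix with "vvvpvzh", so all 7 of its nodes go.
Nodes removed: 7

7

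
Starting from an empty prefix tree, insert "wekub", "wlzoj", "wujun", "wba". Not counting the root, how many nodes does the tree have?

Trie structure (* marks end of a word):
(root)
└─ w
   ├─ b
   │  └─ a *
   ├─ e
   │  └─ k
   │     └─ u
   │        └─ b *
   ├─ l
   │  └─ z
   │     └─ o
   │        └─ j *
   └─ u
      └─ j
         └─ u
            └─ n *
Counting every labelled node above: 15.

15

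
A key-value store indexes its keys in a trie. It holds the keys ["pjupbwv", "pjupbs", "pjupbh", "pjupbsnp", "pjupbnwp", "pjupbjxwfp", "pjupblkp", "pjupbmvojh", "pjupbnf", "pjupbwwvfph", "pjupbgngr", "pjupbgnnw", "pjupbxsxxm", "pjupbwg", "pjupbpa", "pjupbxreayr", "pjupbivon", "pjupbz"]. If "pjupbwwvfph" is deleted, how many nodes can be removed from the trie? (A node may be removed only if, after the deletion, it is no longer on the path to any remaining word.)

5

After clearing the end-marker at "pjupbwwvfph", prune upward until reaching a node still needed by another word.
The suffix "wvfph" (5 nodes) is used only by "pjupbwwvfph"; the node for "pjupbw" still has the child "v", so pruning stops there.
Nodes removed: 5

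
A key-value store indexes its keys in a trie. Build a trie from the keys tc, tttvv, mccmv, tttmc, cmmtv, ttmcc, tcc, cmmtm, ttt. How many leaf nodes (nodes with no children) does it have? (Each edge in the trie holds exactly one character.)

7

Leaves are exactly the stored words that no other stored word extends.
Those words: "cmmtm", "cmmtv", "mccmv", "tcc", "ttmcc", "tttmc", "tttvv"
Leaf count: 7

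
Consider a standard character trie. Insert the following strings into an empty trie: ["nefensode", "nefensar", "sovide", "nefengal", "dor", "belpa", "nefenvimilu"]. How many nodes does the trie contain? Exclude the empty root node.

34

Insert word by word; a character creates a node only if that edge doesn't already exist:
  "nefensode" → 9 new (n, e, f, e, n, s, o, d, e)
  "nefensar" → prefix "nefens" already present; 2 new (a, r)
  "sovide" → 6 new (s, o, v, i, d, e)
  "nefengal" → prefix "nefen" already present; 3 new (g, a, l)
  "dor" → 3 new (d, o, r)
  "belpa" → 5 new (b, e, l, p, a)
  "nefenvimilu" → prefix "nefen" already present; 6 new (v, i, m, i, l, u)
Total nodes = 9 + 2 + 6 + 3 + 3 + 5 + 6 = 34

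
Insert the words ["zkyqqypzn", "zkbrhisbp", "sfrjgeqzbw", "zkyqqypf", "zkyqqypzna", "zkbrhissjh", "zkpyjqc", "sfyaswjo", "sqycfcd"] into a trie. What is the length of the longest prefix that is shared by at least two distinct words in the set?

Look for the deepest trie node that still has at least two words in its subtree.
e.g. "zkyqqypzn" and "zkyqqypzna" share the prefix "zkyqqypzn" of length 9; no pair shares a longer one.
Longest shared-prefix length: 9

9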